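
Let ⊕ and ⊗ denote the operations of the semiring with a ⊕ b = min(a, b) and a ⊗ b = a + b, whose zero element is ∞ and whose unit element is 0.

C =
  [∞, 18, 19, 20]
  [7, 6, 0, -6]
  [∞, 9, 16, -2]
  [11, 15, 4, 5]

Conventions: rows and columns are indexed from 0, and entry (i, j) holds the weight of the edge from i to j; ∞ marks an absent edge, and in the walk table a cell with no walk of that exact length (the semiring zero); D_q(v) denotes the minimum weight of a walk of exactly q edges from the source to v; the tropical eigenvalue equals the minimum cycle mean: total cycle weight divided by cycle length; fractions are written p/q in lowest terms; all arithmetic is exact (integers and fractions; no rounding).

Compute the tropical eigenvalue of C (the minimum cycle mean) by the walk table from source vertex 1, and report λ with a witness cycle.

q=0: [∞, 0, ∞, ∞]
q=1: [7, 6, 0, -6]
q=2: [5, 9, -2, -2]
q=3: [9, 7, 2, -4]
q=4: [7, 11, 0, 0]
Optimal cycle mean attained by: cycle 2->3->2, total (-2) + 4, length 2.
Answer: λ = 1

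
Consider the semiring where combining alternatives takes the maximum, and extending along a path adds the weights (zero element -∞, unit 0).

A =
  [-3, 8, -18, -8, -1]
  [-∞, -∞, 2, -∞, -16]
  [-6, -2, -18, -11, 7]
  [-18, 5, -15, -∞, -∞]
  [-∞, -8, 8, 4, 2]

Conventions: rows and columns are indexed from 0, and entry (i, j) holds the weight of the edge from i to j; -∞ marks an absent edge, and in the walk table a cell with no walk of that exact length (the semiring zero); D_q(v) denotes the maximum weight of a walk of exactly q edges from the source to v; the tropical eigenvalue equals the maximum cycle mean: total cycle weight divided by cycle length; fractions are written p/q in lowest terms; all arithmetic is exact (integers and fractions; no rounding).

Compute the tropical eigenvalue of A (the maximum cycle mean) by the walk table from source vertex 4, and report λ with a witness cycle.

q=0: [-∞, -∞, -∞, -∞, 0]
q=1: [-∞, -8, 8, 4, 2]
q=2: [2, 9, 10, 6, 15]
q=3: [4, 11, 23, 19, 17]
q=4: [17, 24, 25, 21, 30]
q=5: [19, 26, 38, 34, 32]
Optimal cycle mean attained by: cycle 2->4->2, total 7 + 8, length 2.
Answer: λ = 15/2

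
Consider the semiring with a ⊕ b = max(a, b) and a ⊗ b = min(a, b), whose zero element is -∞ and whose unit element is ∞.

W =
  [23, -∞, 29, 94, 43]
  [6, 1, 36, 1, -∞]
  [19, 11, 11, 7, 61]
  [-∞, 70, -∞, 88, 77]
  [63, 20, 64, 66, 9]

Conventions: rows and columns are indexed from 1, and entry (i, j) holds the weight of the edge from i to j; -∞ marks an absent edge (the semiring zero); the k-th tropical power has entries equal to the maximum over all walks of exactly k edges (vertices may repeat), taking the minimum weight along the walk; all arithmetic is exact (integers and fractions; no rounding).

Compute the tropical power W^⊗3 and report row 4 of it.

W^⊗2:
  [43, 70, 43, 88, 77]
  [19, 11, 11, 7, 36]
  [61, 20, 61, 61, 19]
  [63, 70, 64, 88, 77]
  [23, 66, 29, 66, 66]
W^⊗3:
  [63, 70, 64, 88, 77]
  [36, 20, 36, 36, 19]
  [23, 61, 29, 61, 61]
  [63, 70, 64, 88, 77]
  [63, 66, 64, 66, 66]
Answer: row 4 of W^⊗3 = [63, 70, 64, 88, 77]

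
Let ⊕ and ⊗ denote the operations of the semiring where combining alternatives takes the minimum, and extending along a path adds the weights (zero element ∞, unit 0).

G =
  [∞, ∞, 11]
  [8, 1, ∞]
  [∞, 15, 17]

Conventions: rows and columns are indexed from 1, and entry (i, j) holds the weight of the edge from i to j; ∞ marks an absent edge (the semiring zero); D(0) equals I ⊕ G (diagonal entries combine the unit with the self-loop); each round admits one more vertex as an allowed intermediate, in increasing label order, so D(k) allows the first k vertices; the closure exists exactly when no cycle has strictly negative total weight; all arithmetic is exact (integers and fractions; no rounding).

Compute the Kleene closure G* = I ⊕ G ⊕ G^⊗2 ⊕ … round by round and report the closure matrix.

D(0):
  [0, ∞, 11]
  [8, 0, ∞]
  [∞, 15, 0]
D(1):
  [0, ∞, 11]
  [8, 0, 19]
  [∞, 15, 0]
D(2):
  [0, ∞, 11]
  [8, 0, 19]
  [23, 15, 0]
D(3):
  [0, 26, 11]
  [8, 0, 19]
  [23, 15, 0]
Answer: G* = [[0, 26, 11], [8, 0, 19], [23, 15, 0]]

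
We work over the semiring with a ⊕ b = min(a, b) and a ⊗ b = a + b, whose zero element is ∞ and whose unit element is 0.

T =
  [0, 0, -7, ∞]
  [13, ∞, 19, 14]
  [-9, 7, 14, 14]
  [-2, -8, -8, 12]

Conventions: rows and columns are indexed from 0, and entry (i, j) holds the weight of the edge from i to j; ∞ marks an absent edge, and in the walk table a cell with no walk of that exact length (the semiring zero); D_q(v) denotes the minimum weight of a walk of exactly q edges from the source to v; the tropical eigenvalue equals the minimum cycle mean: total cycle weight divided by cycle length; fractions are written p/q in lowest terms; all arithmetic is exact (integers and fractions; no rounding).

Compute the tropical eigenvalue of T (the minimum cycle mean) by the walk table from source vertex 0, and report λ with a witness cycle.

q=0: [0, ∞, ∞, ∞]
q=1: [0, 0, -7, ∞]
q=2: [-16, 0, -7, 7]
q=3: [-16, -16, -23, 7]
q=4: [-32, -16, -23, -9]
Optimal cycle mean attained by: cycle 0->2->0, total (-7) + (-9), length 2.
Answer: λ = -8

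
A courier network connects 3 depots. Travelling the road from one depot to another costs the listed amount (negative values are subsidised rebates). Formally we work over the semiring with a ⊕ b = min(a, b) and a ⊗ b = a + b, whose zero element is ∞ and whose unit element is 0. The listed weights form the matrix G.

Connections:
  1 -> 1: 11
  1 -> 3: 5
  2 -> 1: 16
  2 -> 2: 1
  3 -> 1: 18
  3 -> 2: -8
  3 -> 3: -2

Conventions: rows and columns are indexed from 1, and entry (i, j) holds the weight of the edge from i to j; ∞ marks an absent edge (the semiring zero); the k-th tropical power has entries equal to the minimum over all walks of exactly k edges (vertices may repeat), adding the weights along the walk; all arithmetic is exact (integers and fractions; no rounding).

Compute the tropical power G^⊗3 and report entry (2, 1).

G^⊗2:
  [22, -3, 3]
  [17, 2, 21]
  [8, -10, -4]
G^⊗3:
  [13, -5, 1]
  [18, 3, 19]
  [6, -12, -6]
Key observation: the optimum is the walk 2->2->2->1, with weight 1 + 1 + 16 = 18.
Optimal value attained by: walk 2->2->2->1.
Answer: (G^⊗3)[2][1] = 18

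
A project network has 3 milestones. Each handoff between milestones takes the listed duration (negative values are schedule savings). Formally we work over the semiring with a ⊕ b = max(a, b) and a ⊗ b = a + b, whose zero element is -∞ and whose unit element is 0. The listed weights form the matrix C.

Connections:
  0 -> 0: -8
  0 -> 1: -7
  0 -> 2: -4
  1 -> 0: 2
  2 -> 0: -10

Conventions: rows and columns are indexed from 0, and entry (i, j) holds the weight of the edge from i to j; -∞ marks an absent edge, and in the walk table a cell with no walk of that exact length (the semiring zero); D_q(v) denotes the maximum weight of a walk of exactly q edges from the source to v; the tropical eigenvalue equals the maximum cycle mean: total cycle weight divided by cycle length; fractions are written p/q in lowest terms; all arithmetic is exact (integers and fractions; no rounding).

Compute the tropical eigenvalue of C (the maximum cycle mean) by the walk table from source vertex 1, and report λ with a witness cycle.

q=0: [-∞, 0, -∞]
q=1: [2, -∞, -∞]
q=2: [-6, -5, -2]
q=3: [-3, -13, -10]
Optimal cycle mean attained by: cycle 0->1->0, total (-7) + 2, length 2.
Answer: λ = -5/2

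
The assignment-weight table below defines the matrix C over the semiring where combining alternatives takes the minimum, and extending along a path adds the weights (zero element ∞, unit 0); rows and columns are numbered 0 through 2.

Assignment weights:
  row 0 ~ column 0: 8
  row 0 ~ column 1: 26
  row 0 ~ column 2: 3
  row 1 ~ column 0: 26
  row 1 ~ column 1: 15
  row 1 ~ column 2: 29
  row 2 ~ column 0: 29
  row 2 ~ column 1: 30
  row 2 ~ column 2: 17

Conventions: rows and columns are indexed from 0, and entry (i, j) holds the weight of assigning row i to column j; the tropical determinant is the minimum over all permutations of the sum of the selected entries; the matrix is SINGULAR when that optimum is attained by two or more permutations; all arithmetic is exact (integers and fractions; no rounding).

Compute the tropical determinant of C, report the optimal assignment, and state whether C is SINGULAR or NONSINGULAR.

σ = (0, 1, 2): 8 + 15 + 17 = 40
σ = (0, 2, 1): 8 + 29 + 30 = 67
σ = (1, 0, 2): 26 + 26 + 17 = 69
σ = (1, 2, 0): 26 + 29 + 29 = 84
σ = (2, 0, 1): 3 + 26 + 30 = 59
σ = (2, 1, 0): 3 + 15 + 29 = 47
Optimal value attained by: σ = (0, 1, 2).
Answer: det⊕(C) = 40; verdict: NONSINGULAR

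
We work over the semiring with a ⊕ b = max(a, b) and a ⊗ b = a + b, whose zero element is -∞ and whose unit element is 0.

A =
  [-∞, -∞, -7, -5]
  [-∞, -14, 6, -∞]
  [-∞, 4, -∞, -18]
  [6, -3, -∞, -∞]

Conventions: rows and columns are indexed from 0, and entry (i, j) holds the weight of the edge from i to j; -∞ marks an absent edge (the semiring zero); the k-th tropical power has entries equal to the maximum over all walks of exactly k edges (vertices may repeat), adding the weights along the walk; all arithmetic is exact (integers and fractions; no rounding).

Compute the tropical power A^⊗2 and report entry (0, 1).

A^⊗2:
  [1, -3, -∞, -25]
  [-∞, 10, -8, -12]
  [-12, -10, 10, -∞]
  [-∞, -17, 3, 1]
Key observation: the optimum is the walk 0->2->1, with weight (-7) + 4 = -3.
Optimal value attained by: walk 0->2->1.
Answer: (A^⊗2)[0][1] = -3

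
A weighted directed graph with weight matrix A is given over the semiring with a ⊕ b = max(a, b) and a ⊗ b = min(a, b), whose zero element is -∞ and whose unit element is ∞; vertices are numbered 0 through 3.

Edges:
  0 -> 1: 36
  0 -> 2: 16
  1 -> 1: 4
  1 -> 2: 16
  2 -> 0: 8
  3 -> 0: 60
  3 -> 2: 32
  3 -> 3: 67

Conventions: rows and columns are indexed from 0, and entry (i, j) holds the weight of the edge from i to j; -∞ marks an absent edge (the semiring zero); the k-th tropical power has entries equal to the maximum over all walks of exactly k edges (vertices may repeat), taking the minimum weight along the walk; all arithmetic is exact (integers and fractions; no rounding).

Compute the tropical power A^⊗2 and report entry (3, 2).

A^⊗2:
  [8, 4, 16, -∞]
  [8, 4, 4, -∞]
  [-∞, 8, 8, -∞]
  [60, 36, 32, 67]
Key observation: the optimum is the walk 3->3->2, with weight 67 min 32 = 32.
Optimal value attained by: walk 3->3->2.
Answer: (A^⊗2)[3][2] = 32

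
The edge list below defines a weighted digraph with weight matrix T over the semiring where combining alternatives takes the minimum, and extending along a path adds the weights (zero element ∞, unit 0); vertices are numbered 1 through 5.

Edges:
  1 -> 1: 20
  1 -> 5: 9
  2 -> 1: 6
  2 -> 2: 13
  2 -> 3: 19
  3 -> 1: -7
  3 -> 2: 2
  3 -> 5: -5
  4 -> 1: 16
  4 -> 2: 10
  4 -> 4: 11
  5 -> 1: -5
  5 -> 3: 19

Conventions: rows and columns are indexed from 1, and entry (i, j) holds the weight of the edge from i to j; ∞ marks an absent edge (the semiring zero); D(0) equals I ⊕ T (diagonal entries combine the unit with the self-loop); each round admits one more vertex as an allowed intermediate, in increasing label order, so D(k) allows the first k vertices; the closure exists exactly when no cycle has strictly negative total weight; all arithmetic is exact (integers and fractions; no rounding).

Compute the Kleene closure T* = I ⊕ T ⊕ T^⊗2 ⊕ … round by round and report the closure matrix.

D(0):
  [0, ∞, ∞, ∞, 9]
  [6, 0, 19, ∞, ∞]
  [-7, 2, 0, ∞, -5]
  [16, 10, ∞, 0, ∞]
  [-5, ∞, 19, ∞, 0]
D(1):
  [0, ∞, ∞, ∞, 9]
  [6, 0, 19, ∞, 15]
  [-7, 2, 0, ∞, -5]
  [16, 10, ∞, 0, 25]
  [-5, ∞, 19, ∞, 0]
D(2):
  [0, ∞, ∞, ∞, 9]
  [6, 0, 19, ∞, 15]
  [-7, 2, 0, ∞, -5]
  [16, 10, 29, 0, 25]
  [-5, ∞, 19, ∞, 0]
D(3):
  [0, ∞, ∞, ∞, 9]
  [6, 0, 19, ∞, 14]
  [-7, 2, 0, ∞, -5]
  [16, 10, 29, 0, 24]
  [-5, 21, 19, ∞, 0]
D(4):
  [0, ∞, ∞, ∞, 9]
  [6, 0, 19, ∞, 14]
  [-7, 2, 0, ∞, -5]
  [16, 10, 29, 0, 24]
  [-5, 21, 19, ∞, 0]
D(5):
  [0, 30, 28, ∞, 9]
  [6, 0, 19, ∞, 14]
  [-10, 2, 0, ∞, -5]
  [16, 10, 29, 0, 24]
  [-5, 21, 19, ∞, 0]
Answer: T* = [[0, 30, 28, ∞, 9], [6, 0, 19, ∞, 14], [-10, 2, 0, ∞, -5], [16, 10, 29, 0, 24], [-5, 21, 19, ∞, 0]]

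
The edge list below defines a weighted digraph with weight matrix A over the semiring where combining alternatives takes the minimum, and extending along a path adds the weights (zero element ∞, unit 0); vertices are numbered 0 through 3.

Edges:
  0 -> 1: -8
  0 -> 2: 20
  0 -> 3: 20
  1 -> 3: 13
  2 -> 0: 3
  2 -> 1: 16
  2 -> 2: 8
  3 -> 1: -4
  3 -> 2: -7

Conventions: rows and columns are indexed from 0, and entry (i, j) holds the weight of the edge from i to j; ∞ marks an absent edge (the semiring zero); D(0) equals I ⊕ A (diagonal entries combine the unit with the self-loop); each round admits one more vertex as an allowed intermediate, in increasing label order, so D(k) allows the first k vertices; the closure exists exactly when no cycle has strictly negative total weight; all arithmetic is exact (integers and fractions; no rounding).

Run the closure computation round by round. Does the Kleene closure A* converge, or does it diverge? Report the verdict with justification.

D(0):
  [0, -8, 20, 20]
  [∞, 0, ∞, 13]
  [3, 16, 0, ∞]
  [∞, -4, -7, 0]
D(1):
  [0, -8, 20, 20]
  [∞, 0, ∞, 13]
  [3, -5, 0, 23]
  [∞, -4, -7, 0]
D(2):
  [0, -8, 20, 5]
  [∞, 0, ∞, 13]
  [3, -5, 0, 8]
  [∞, -4, -7, 0]
D(3):
  [0, -8, 20, 5]
  [∞, 0, ∞, 13]
  [3, -5, 0, 8]
  [-4, -12, -7, 0]
D(4):
  [0, -8, -2, 5]
  [9, 0, 6, 13]
  [3, -5, 0, 8]
  [-4, -12, -7, 0]
Key observation: every diagonal entry stays at the unit through all rounds, so no improving cycle exists.
Answer: CONVERGES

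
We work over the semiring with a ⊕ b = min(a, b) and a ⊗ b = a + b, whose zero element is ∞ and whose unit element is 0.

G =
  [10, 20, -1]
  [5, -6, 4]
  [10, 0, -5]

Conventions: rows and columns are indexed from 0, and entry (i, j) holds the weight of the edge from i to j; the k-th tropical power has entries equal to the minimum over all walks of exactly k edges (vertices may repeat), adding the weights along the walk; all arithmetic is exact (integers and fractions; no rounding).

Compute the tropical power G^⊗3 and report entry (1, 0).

G^⊗2:
  [9, -1, -6]
  [-1, -12, -2]
  [5, -6, -10]
G^⊗3:
  [4, -7, -11]
  [-7, -18, -8]
  [-1, -12, -15]
Key observation: the optimum is the walk 1->1->1->0, with weight (-6) + (-6) + 5 = -7.
Optimal value attained by: walk 1->1->1->0.
Answer: (G^⊗3)[1][0] = -7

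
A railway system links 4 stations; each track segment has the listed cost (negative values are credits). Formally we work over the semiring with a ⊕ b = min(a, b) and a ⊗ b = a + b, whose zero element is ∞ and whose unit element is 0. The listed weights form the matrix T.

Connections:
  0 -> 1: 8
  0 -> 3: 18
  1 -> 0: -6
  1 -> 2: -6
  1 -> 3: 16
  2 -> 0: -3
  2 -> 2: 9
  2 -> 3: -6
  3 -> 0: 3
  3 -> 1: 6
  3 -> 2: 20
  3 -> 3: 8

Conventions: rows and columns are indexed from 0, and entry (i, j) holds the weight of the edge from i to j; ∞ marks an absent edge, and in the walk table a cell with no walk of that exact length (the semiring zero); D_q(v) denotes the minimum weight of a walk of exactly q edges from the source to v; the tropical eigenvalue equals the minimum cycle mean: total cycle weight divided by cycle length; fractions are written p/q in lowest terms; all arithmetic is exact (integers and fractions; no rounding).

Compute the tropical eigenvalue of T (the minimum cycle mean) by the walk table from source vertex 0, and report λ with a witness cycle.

q=0: [0, ∞, ∞, ∞]
q=1: [∞, 8, ∞, 18]
q=2: [2, 24, 2, 24]
q=3: [-1, 10, 11, -4]
q=4: [-1, 2, 4, 4]
Optimal cycle mean attained by: cycle 1->2->3->1, total (-6) + (-6) + 6, length 3.
Answer: λ = -2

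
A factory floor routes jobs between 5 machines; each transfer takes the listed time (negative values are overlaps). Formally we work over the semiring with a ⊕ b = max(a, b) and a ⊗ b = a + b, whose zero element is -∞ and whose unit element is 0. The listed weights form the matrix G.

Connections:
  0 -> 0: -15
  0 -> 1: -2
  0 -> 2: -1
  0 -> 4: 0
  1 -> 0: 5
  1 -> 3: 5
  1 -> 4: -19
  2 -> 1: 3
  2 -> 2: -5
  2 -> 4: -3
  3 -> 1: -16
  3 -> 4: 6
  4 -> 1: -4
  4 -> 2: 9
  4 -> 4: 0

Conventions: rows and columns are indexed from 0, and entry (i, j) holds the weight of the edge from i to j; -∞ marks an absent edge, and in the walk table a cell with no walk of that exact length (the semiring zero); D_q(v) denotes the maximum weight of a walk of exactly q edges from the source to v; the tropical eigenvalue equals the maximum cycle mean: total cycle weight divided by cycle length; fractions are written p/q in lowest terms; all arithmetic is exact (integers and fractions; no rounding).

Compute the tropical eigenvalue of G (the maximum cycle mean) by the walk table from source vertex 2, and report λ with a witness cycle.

q=0: [-∞, -∞, 0, -∞, -∞]
q=1: [-∞, 3, -5, -∞, -3]
q=2: [8, -2, 6, 8, -3]
q=3: [3, 9, 7, 3, 14]
q=4: [14, 10, 23, 14, 14]
q=5: [15, 26, 23, 15, 20]
Optimal cycle mean attained by: cycle 1->3->4->2->1, total 5 + 6 + 9 + 3, length 4.
Answer: λ = 23/4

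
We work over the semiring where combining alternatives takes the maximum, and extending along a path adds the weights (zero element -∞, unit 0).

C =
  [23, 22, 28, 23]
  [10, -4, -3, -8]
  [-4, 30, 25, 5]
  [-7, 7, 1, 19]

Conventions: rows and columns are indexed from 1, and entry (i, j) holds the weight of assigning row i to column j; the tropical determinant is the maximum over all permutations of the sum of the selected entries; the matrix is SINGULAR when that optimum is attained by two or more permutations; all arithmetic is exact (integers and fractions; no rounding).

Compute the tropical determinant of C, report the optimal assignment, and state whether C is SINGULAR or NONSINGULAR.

σ = (1, 2, 3, 4): 23 + (-4) + 25 + 19 = 63
σ = (1, 2, 4, 3): 23 + (-4) + 5 + 1 = 25
σ = (1, 3, 2, 4): 23 + (-3) + 30 + 19 = 69
σ = (1, 3, 4, 2): 23 + (-3) + 5 + 7 = 32
σ = (1, 4, 2, 3): 23 + (-8) + 30 + 1 = 46
σ = (1, 4, 3, 2): 23 + (-8) + 25 + 7 = 47
σ = (2, 1, 3, 4): 22 + 10 + 25 + 19 = 76
σ = (2, 1, 4, 3): 22 + 10 + 5 + 1 = 38
σ = (2, 3, 1, 4): 22 + (-3) + (-4) + 19 = 34
σ = (2, 3, 4, 1): 22 + (-3) + 5 + (-7) = 17
σ = (2, 4, 1, 3): 22 + (-8) + (-4) + 1 = 11
σ = (2, 4, 3, 1): 22 + (-8) + 25 + (-7) = 32
σ = (3, 1, 2, 4): 28 + 10 + 30 + 19 = 87
σ = (3, 1, 4, 2): 28 + 10 + 5 + 7 = 50
σ = (3, 2, 1, 4): 28 + (-4) + (-4) + 19 = 39
σ = (3, 2, 4, 1): 28 + (-4) + 5 + (-7) = 22
σ = (3, 4, 1, 2): 28 + (-8) + (-4) + 7 = 23
σ = (3, 4, 2, 1): 28 + (-8) + 30 + (-7) = 43
σ = (4, 1, 2, 3): 23 + 10 + 30 + 1 = 64
σ = (4, 1, 3, 2): 23 + 10 + 25 + 7 = 65
σ = (4, 2, 1, 3): 23 + (-4) + (-4) + 1 = 16
σ = (4, 2, 3, 1): 23 + (-4) + 25 + (-7) = 37
σ = (4, 3, 1, 2): 23 + (-3) + (-4) + 7 = 23
σ = (4, 3, 2, 1): 23 + (-3) + 30 + (-7) = 43
Optimal value attained by: σ = (3, 1, 2, 4).
Answer: det⊕(C) = 87; verdict: NONSINGULAR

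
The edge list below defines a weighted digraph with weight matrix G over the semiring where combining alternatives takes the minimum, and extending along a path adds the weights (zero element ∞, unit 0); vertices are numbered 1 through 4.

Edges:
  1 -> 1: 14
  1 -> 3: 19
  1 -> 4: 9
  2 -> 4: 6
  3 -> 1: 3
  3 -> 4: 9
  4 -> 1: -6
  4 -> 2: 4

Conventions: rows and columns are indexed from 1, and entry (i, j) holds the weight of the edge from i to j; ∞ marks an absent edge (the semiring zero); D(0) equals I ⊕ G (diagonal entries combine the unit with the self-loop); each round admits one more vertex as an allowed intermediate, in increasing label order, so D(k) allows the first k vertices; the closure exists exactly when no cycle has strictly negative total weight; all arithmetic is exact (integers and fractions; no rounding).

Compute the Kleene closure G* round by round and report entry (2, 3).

D(0):
  [0, ∞, 19, 9]
  [∞, 0, ∞, 6]
  [3, ∞, 0, 9]
  [-6, 4, ∞, 0]
D(1):
  [0, ∞, 19, 9]
  [∞, 0, ∞, 6]
  [3, ∞, 0, 9]
  [-6, 4, 13, 0]
D(2):
  [0, ∞, 19, 9]
  [∞, 0, ∞, 6]
  [3, ∞, 0, 9]
  [-6, 4, 13, 0]
D(3):
  [0, ∞, 19, 9]
  [∞, 0, ∞, 6]
  [3, ∞, 0, 9]
  [-6, 4, 13, 0]
D(4):
  [0, 13, 19, 9]
  [0, 0, 19, 6]
  [3, 13, 0, 9]
  [-6, 4, 13, 0]
Answer: G*[2][3] = 19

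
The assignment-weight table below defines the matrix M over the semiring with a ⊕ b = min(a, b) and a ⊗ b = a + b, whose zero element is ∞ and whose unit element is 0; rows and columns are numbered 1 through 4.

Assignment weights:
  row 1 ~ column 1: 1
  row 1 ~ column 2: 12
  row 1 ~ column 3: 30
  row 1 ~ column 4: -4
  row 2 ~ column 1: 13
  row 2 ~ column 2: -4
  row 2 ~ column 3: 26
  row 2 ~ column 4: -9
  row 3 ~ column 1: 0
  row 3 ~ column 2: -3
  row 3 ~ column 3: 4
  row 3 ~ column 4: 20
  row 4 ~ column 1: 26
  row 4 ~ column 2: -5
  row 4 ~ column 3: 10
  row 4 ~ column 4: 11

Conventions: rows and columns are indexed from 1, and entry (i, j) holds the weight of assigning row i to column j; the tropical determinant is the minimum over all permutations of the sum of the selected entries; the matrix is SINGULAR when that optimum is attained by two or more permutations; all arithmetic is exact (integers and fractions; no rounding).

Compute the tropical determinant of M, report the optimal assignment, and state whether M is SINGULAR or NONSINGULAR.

σ = (1, 2, 3, 4): 1 + (-4) + 4 + 11 = 12
σ = (1, 2, 4, 3): 1 + (-4) + 20 + 10 = 27
σ = (1, 3, 2, 4): 1 + 26 + (-3) + 11 = 35
σ = (1, 3, 4, 2): 1 + 26 + 20 + (-5) = 42
σ = (1, 4, 2, 3): 1 + (-9) + (-3) + 10 = -1
σ = (1, 4, 3, 2): 1 + (-9) + 4 + (-5) = -9
σ = (2, 1, 3, 4): 12 + 13 + 4 + 11 = 40
σ = (2, 1, 4, 3): 12 + 13 + 20 + 10 = 55
σ = (2, 3, 1, 4): 12 + 26 + 0 + 11 = 49
σ = (2, 3, 4, 1): 12 + 26 + 20 + 26 = 84
σ = (2, 4, 1, 3): 12 + (-9) + 0 + 10 = 13
σ = (2, 4, 3, 1): 12 + (-9) + 4 + 26 = 33
σ = (3, 1, 2, 4): 30 + 13 + (-3) + 11 = 51
σ = (3, 1, 4, 2): 30 + 13 + 20 + (-5) = 58
σ = (3, 2, 1, 4): 30 + (-4) + 0 + 11 = 37
σ = (3, 2, 4, 1): 30 + (-4) + 20 + 26 = 72
σ = (3, 4, 1, 2): 30 + (-9) + 0 + (-5) = 16
σ = (3, 4, 2, 1): 30 + (-9) + (-3) + 26 = 44
σ = (4, 1, 2, 3): (-4) + 13 + (-3) + 10 = 16
σ = (4, 1, 3, 2): (-4) + 13 + 4 + (-5) = 8
σ = (4, 2, 1, 3): (-4) + (-4) + 0 + 10 = 2
σ = (4, 2, 3, 1): (-4) + (-4) + 4 + 26 = 22
σ = (4, 3, 1, 2): (-4) + 26 + 0 + (-5) = 17
σ = (4, 3, 2, 1): (-4) + 26 + (-3) + 26 = 45
Optimal value attained by: σ = (1, 4, 3, 2).
Answer: det⊕(M) = -9; verdict: NONSINGULAR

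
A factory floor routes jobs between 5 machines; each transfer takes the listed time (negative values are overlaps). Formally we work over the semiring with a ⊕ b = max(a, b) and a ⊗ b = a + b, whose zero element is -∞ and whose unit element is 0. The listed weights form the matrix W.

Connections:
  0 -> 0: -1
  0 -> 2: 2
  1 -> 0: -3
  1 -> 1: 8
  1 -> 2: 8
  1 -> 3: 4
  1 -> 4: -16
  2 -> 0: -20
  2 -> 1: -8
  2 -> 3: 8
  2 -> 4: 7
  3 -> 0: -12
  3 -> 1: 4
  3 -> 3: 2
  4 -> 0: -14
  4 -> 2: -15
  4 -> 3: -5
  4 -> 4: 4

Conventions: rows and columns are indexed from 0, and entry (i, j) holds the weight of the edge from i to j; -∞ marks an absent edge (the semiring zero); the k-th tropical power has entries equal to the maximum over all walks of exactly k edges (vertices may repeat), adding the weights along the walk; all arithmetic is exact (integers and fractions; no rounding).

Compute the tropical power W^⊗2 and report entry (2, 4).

W^⊗2:
  [-2, -6, 1, 10, 9]
  [5, 16, 16, 16, 15]
  [-4, 12, 0, 10, 11]
  [1, 12, 12, 8, -12]
  [-10, -1, -11, -1, 8]
Key observation: the optimum is the walk 2->4->4, with weight 7 + 4 = 11.
Optimal value attained by: walk 2->4->4.
Answer: (W^⊗2)[2][4] = 11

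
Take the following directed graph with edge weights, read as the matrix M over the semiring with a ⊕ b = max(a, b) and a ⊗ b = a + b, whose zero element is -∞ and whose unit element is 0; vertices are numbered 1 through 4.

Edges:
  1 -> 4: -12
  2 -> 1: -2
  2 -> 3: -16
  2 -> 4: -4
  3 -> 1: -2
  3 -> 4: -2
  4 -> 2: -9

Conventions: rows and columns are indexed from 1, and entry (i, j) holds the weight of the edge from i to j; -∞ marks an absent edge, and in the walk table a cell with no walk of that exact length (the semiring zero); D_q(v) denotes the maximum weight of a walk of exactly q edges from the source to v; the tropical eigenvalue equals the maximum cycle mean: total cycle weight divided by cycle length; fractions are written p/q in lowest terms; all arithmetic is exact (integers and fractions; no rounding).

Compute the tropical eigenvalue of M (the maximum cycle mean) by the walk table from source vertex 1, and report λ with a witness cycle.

q=0: [0, -∞, -∞, -∞]
q=1: [-∞, -∞, -∞, -12]
q=2: [-∞, -21, -∞, -∞]
q=3: [-23, -∞, -37, -25]
q=4: [-39, -34, -∞, -35]
Optimal cycle mean attained by: cycle 2->4->2, total (-4) + (-9), length 2.
Answer: λ = -13/2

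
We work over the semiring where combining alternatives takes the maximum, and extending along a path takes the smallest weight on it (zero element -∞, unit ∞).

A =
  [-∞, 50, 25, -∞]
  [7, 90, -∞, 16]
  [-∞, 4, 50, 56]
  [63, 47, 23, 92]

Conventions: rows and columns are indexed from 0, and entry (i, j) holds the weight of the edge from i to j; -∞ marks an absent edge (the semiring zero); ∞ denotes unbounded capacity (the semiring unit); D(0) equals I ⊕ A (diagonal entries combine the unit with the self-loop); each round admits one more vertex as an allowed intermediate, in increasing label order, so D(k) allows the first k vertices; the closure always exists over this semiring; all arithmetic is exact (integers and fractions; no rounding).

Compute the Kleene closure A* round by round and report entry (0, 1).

D(0):
  [∞, 50, 25, -∞]
  [7, ∞, -∞, 16]
  [-∞, 4, ∞, 56]
  [63, 47, 23, ∞]
D(1):
  [∞, 50, 25, -∞]
  [7, ∞, 7, 16]
  [-∞, 4, ∞, 56]
  [63, 50, 25, ∞]
D(2):
  [∞, 50, 25, 16]
  [7, ∞, 7, 16]
  [4, 4, ∞, 56]
  [63, 50, 25, ∞]
D(3):
  [∞, 50, 25, 25]
  [7, ∞, 7, 16]
  [4, 4, ∞, 56]
  [63, 50, 25, ∞]
D(4):
  [∞, 50, 25, 25]
  [16, ∞, 16, 16]
  [56, 50, ∞, 56]
  [63, 50, 25, ∞]
Answer: A*[0][1] = 50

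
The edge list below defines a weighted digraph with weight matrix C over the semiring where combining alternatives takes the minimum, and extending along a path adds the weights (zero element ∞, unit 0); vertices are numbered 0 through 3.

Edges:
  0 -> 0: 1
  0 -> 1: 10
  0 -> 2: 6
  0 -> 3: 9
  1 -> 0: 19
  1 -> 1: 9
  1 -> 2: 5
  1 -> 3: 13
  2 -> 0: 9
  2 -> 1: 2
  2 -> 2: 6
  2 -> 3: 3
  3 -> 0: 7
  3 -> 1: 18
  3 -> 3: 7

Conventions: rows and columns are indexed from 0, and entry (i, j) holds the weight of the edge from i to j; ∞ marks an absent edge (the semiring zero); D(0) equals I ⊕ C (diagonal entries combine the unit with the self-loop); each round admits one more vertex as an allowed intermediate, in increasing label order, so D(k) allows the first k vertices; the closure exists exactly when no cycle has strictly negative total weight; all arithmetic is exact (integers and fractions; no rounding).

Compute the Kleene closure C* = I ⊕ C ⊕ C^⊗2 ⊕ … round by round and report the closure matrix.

D(0):
  [0, 10, 6, 9]
  [19, 0, 5, 13]
  [9, 2, 0, 3]
  [7, 18, ∞, 0]
D(1):
  [0, 10, 6, 9]
  [19, 0, 5, 13]
  [9, 2, 0, 3]
  [7, 17, 13, 0]
D(2):
  [0, 10, 6, 9]
  [19, 0, 5, 13]
  [9, 2, 0, 3]
  [7, 17, 13, 0]
D(3):
  [0, 8, 6, 9]
  [14, 0, 5, 8]
  [9, 2, 0, 3]
  [7, 15, 13, 0]
D(4):
  [0, 8, 6, 9]
  [14, 0, 5, 8]
  [9, 2, 0, 3]
  [7, 15, 13, 0]
Answer: C* = [[0, 8, 6, 9], [14, 0, 5, 8], [9, 2, 0, 3], [7, 15, 13, 0]]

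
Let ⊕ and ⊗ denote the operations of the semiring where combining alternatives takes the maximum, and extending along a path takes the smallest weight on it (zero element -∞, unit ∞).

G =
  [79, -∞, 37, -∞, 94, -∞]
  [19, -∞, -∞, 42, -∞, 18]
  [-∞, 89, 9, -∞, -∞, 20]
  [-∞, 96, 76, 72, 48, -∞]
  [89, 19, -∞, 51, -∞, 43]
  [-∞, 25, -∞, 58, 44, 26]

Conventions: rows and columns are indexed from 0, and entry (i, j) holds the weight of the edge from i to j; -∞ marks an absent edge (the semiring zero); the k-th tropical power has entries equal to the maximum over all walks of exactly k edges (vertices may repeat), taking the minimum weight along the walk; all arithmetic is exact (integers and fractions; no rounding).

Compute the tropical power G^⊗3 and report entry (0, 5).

G^⊗2:
  [89, 37, 37, 51, 79, 43]
  [19, 42, 42, 42, 42, 18]
  [19, 20, 9, 42, 20, 20]
  [48, 76, 72, 72, 48, 43]
  [79, 51, 51, 51, 89, 26]
  [44, 58, 58, 58, 48, 43]
G^⊗3:
  [79, 51, 51, 51, 89, 43]
  [42, 42, 42, 42, 42, 42]
  [20, 42, 42, 42, 42, 20]
  [48, 72, 72, 72, 48, 43]
  [89, 51, 51, 51, 79, 43]
  [48, 58, 58, 58, 48, 43]
Key observation: the optimum is the walk 0->0->4->5, with weight 79 min 94 min 43 = 43.
Optimal value attained by: walk 0->0->4->5.
Answer: (G^⊗3)[0][5] = 43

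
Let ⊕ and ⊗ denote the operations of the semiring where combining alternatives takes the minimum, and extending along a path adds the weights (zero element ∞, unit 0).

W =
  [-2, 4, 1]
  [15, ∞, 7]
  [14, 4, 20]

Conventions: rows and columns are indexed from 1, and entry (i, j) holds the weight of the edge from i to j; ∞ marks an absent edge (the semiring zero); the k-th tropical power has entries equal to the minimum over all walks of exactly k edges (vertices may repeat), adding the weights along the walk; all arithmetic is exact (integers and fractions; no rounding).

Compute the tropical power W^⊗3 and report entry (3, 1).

W^⊗2:
  [-4, 2, -1]
  [13, 11, 16]
  [12, 18, 11]
W^⊗3:
  [-6, 0, -3]
  [11, 17, 14]
  [10, 15, 13]
Key observation: the optimum is the walk 3->1->1->1, with weight 14 + (-2) + (-2) = 10.
Optimal value attained by: walk 3->1->1->1.
Answer: (W^⊗3)[3][1] = 10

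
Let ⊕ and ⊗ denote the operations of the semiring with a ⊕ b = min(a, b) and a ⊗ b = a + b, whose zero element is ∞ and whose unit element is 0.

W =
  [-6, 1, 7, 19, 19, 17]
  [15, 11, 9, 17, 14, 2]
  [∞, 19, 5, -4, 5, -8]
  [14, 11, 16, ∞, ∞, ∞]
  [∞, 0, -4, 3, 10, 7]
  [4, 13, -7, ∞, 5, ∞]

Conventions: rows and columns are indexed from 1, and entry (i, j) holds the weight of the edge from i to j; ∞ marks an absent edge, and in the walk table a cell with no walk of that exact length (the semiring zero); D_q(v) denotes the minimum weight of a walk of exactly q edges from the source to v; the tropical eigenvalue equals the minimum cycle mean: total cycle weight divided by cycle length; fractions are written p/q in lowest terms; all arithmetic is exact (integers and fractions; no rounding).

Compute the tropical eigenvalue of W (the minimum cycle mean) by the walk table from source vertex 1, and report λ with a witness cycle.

q=0: [0, ∞, ∞, ∞, ∞, ∞]
q=1: [-6, 1, 7, 19, 19, 17]
q=2: [-12, -5, 1, 3, 12, -1]
q=3: [-18, -11, -8, -3, 4, -7]
q=4: [-24, -17, -14, -12, -3, -16]
q=5: [-30, -23, -23, -18, -11, -22]
q=6: [-36, -29, -29, -27, -18, -31]
Optimal cycle mean attained by: cycle 3->6->3, total (-8) + (-7), length 2.
Answer: λ = -15/2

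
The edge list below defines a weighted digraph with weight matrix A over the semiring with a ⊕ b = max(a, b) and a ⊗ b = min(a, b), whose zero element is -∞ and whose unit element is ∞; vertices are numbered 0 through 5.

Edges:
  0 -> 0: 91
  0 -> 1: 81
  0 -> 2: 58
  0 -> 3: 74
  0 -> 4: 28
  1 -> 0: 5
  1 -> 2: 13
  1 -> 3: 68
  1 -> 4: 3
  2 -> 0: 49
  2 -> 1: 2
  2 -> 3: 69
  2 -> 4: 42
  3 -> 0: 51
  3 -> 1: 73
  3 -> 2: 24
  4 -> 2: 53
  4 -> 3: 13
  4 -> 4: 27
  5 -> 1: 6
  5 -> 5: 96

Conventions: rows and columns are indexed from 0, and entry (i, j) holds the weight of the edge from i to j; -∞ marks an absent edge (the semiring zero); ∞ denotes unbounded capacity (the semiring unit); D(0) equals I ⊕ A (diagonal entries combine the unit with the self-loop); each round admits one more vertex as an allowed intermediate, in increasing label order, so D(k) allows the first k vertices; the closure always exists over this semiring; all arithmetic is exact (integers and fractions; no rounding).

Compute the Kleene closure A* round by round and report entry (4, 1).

D(0):
  [∞, 81, 58, 74, 28, -∞]
  [5, ∞, 13, 68, 3, -∞]
  [49, 2, ∞, 69, 42, -∞]
  [51, 73, 24, ∞, -∞, -∞]
  [-∞, -∞, 53, 13, ∞, -∞]
  [-∞, 6, -∞, -∞, -∞, ∞]
D(1):
  [∞, 81, 58, 74, 28, -∞]
  [5, ∞, 13, 68, 5, -∞]
  [49, 49, ∞, 69, 42, -∞]
  [51, 73, 51, ∞, 28, -∞]
  [-∞, -∞, 53, 13, ∞, -∞]
  [-∞, 6, -∞, -∞, -∞, ∞]
D(2):
  [∞, 81, 58, 74, 28, -∞]
  [5, ∞, 13, 68, 5, -∞]
  [49, 49, ∞, 69, 42, -∞]
  [51, 73, 51, ∞, 28, -∞]
  [-∞, -∞, 53, 13, ∞, -∞]
  [5, 6, 6, 6, 5, ∞]
D(3):
  [∞, 81, 58, 74, 42, -∞]
  [13, ∞, 13, 68, 13, -∞]
  [49, 49, ∞, 69, 42, -∞]
  [51, 73, 51, ∞, 42, -∞]
  [49, 49, 53, 53, ∞, -∞]
  [6, 6, 6, 6, 6, ∞]
D(4):
  [∞, 81, 58, 74, 42, -∞]
  [51, ∞, 51, 68, 42, -∞]
  [51, 69, ∞, 69, 42, -∞]
  [51, 73, 51, ∞, 42, -∞]
  [51, 53, 53, 53, ∞, -∞]
  [6, 6, 6, 6, 6, ∞]
D(5):
  [∞, 81, 58, 74, 42, -∞]
  [51, ∞, 51, 68, 42, -∞]
  [51, 69, ∞, 69, 42, -∞]
  [51, 73, 51, ∞, 42, -∞]
  [51, 53, 53, 53, ∞, -∞]
  [6, 6, 6, 6, 6, ∞]
D(6):
  [∞, 81, 58, 74, 42, -∞]
  [51, ∞, 51, 68, 42, -∞]
  [51, 69, ∞, 69, 42, -∞]
  [51, 73, 51, ∞, 42, -∞]
  [51, 53, 53, 53, ∞, -∞]
  [6, 6, 6, 6, 6, ∞]
Answer: A*[4][1] = 53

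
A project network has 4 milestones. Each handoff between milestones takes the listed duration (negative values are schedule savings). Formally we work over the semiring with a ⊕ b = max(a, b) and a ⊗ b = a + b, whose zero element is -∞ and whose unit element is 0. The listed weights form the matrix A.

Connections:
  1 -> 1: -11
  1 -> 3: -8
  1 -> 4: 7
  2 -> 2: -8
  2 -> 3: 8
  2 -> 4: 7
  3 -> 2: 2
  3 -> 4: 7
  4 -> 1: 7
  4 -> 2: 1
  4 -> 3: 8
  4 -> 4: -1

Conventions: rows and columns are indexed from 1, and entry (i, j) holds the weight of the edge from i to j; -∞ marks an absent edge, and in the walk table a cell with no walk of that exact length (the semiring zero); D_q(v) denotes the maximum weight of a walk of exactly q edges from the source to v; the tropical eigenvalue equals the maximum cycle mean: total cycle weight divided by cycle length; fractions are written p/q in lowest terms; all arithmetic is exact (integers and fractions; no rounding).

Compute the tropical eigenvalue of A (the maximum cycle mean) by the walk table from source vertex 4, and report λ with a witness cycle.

q=0: [-∞, -∞, -∞, 0]
q=1: [7, 1, 8, -1]
q=2: [6, 10, 9, 15]
q=3: [22, 16, 23, 17]
q=4: [24, 25, 25, 30]
Optimal cycle mean attained by: cycle 3->4->3, total 7 + 8, length 2.
Answer: λ = 15/2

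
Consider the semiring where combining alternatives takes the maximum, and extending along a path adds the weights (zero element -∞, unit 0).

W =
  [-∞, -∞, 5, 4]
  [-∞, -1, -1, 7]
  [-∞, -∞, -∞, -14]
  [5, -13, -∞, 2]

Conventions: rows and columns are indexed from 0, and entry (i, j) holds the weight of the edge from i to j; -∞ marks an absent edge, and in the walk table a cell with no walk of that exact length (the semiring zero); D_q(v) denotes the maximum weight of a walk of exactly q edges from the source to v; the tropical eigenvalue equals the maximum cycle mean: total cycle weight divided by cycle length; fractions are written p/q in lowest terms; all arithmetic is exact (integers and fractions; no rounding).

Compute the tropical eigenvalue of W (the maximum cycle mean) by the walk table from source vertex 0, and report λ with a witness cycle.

q=0: [0, -∞, -∞, -∞]
q=1: [-∞, -∞, 5, 4]
q=2: [9, -9, -∞, 6]
q=3: [11, -7, 14, 13]
q=4: [18, 0, 16, 15]
Optimal cycle mean attained by: cycle 0->3->0, total 4 + 5, length 2.
Answer: λ = 9/2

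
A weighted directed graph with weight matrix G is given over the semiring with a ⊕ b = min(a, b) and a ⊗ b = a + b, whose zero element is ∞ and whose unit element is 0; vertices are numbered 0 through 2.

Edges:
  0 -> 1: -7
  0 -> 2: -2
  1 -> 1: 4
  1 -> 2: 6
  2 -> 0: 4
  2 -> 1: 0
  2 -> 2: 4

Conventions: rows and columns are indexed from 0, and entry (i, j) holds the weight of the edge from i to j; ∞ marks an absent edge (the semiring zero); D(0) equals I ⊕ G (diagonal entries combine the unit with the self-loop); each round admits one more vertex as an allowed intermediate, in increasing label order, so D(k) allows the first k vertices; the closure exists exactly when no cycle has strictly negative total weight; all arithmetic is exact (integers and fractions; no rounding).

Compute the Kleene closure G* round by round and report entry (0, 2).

D(0):
  [0, -7, -2]
  [∞, 0, 6]
  [4, 0, 0]
D(1):
  [0, -7, -2]
  [∞, 0, 6]
  [4, -3, 0]
D(2):
  [0, -7, -2]
  [∞, 0, 6]
  [4, -3, 0]
D(3):
  [0, -7, -2]
  [10, 0, 6]
  [4, -3, 0]
Answer: G*[0][2] = -2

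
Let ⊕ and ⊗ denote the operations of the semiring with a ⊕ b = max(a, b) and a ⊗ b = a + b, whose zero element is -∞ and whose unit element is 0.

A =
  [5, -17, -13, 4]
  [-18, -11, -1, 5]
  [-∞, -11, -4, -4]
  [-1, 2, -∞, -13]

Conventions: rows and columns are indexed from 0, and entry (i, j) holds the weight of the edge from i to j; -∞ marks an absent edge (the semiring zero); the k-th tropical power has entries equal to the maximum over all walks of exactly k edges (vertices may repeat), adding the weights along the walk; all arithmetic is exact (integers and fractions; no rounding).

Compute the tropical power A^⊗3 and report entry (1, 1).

A^⊗2:
  [10, 6, -8, 9]
  [4, 7, -5, -5]
  [-5, -2, -8, -6]
  [4, -9, 1, 7]
A^⊗3:
  [15, 11, 5, 14]
  [9, -3, 6, 12]
  [0, -4, -3, 3]
  [9, 9, -3, 8]
Key observation: the optimum is the walk 1->2->3->1, with weight (-1) + (-4) + 2 = -3.
Optimal value attained by: walk 1->2->3->1.
Answer: (A^⊗3)[1][1] = -3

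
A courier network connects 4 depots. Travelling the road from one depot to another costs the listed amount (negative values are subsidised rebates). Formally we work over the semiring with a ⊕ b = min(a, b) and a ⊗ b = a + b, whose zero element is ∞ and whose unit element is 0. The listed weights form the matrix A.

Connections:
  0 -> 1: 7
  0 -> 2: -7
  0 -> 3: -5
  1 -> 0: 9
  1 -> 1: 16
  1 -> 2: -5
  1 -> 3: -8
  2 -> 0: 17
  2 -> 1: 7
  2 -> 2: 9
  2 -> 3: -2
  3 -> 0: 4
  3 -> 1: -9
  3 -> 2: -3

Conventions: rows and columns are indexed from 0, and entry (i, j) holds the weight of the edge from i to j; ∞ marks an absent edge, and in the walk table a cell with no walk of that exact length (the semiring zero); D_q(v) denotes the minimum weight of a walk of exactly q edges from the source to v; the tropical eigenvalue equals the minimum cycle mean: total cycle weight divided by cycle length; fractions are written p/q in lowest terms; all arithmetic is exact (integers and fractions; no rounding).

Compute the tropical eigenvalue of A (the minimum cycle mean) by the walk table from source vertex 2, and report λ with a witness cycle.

q=0: [∞, ∞, 0, ∞]
q=1: [17, 7, 9, -2]
q=2: [2, -11, -5, -1]
q=3: [-2, -10, -16, -19]
q=4: [-15, -28, -22, -18]
Optimal cycle mean attained by: cycle 1->3->1, total (-8) + (-9), length 2.
Answer: λ = -17/2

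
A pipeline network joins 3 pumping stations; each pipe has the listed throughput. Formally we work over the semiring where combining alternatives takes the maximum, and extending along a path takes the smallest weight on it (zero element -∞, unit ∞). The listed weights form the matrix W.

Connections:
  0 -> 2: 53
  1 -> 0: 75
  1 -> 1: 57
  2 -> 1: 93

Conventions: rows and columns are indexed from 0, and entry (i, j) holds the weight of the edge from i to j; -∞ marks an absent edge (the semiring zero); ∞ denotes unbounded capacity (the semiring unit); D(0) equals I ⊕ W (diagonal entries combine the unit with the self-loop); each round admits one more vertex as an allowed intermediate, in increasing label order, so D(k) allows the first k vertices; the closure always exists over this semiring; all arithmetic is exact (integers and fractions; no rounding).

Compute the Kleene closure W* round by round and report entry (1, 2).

D(0):
  [∞, -∞, 53]
  [75, ∞, -∞]
  [-∞, 93, ∞]
D(1):
  [∞, -∞, 53]
  [75, ∞, 53]
  [-∞, 93, ∞]
D(2):
  [∞, -∞, 53]
  [75, ∞, 53]
  [75, 93, ∞]
D(3):
  [∞, 53, 53]
  [75, ∞, 53]
  [75, 93, ∞]
Answer: W*[1][2] = 53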